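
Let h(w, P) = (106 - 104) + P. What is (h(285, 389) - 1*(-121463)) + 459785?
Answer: 581639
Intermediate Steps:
h(w, P) = 2 + P
(h(285, 389) - 1*(-121463)) + 459785 = ((2 + 389) - 1*(-121463)) + 459785 = (391 + 121463) + 459785 = 121854 + 459785 = 581639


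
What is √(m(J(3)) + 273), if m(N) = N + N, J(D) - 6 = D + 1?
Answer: √293 ≈ 17.117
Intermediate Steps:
J(D) = 7 + D (J(D) = 6 + (D + 1) = 6 + (1 + D) = 7 + D)
m(N) = 2*N
√(m(J(3)) + 273) = √(2*(7 + 3) + 273) = √(2*10 + 273) = √(20 + 273) = √293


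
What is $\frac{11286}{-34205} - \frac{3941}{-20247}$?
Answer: $- \frac{93705737}{692548635} \approx -0.13531$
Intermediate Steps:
$\frac{11286}{-34205} - \frac{3941}{-20247} = 11286 \left(- \frac{1}{34205}\right) - - \frac{3941}{20247} = - \frac{11286}{34205} + \frac{3941}{20247} = - \frac{93705737}{692548635}$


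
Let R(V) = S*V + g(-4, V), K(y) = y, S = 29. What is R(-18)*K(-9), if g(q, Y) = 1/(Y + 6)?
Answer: 18795/4 ≈ 4698.8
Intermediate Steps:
g(q, Y) = 1/(6 + Y)
R(V) = 1/(6 + V) + 29*V (R(V) = 29*V + 1/(6 + V) = 1/(6 + V) + 29*V)
R(-18)*K(-9) = ((1 + 29*(-18)*(6 - 18))/(6 - 18))*(-9) = ((1 + 29*(-18)*(-12))/(-12))*(-9) = -(1 + 6264)/12*(-9) = -1/12*6265*(-9) = -6265/12*(-9) = 18795/4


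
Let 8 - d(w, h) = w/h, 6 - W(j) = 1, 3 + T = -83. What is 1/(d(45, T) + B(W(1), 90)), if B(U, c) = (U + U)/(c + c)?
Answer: 387/3320 ≈ 0.11657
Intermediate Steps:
T = -86 (T = -3 - 83 = -86)
W(j) = 5 (W(j) = 6 - 1*1 = 6 - 1 = 5)
d(w, h) = 8 - w/h
B(U, c) = U/c (B(U, c) = (2*U)/((2*c)) = (2*U)*(1/(2*c)) = U/c)
1/(d(45, T) + B(W(1), 90)) = 1/((8 - 1*45/(-86)) + 5/90) = 1/((8 - 1*45*(-1/86)) + 5*(1/90)) = 1/((8 + 45/86) + 1/18) = 1/(733/86 + 1/18) = 1/(3320/387) = 387/3320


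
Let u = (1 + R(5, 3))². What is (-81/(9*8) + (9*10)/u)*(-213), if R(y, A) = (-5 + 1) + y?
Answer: -36423/8 ≈ -4552.9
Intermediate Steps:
R(y, A) = -4 + y
u = 4 (u = (1 + (-4 + 5))² = (1 + 1)² = 2² = 4)
(-81/(9*8) + (9*10)/u)*(-213) = (-81/(9*8) + (9*10)/4)*(-213) = (-81/72 + 90*(¼))*(-213) = (-81*1/72 + 45/2)*(-213) = (-9/8 + 45/2)*(-213) = (171/8)*(-213) = -36423/8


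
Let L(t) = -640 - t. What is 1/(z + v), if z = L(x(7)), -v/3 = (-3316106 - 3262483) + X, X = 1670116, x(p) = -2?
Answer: 1/14724781 ≈ 6.7913e-8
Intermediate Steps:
v = 14725419 (v = -3*((-3316106 - 3262483) + 1670116) = -3*(-6578589 + 1670116) = -3*(-4908473) = 14725419)
z = -638 (z = -640 - 1*(-2) = -640 + 2 = -638)
1/(z + v) = 1/(-638 + 14725419) = 1/14724781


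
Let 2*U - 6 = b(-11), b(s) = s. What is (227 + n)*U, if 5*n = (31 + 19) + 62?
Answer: -1247/2 ≈ -623.50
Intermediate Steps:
U = -5/2 (U = 3 + (½)*(-11) = 3 - 11/2 = -5/2 ≈ -2.5000)
n = 112/5 (n = ((31 + 19) + 62)/5 = (50 + 62)/5 = (⅕)*112 = 112/5 ≈ 22.400)
(227 + n)*U = (227 + 112/5)*(-5/2) = (1247/5)*(-5/2) = -1247/2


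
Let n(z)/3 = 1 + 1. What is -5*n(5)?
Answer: -30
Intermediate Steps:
n(z) = 6 (n(z) = 3*(1 + 1) = 3*2 = 6)
-5*n(5) = -5*6 = -1*30 = -30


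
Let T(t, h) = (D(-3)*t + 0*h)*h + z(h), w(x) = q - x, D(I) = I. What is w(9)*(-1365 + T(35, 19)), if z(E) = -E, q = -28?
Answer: 125023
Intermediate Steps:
w(x) = -28 - x
T(t, h) = -h - 3*h*t (T(t, h) = (-3*t + 0*h)*h - h = (-3*t + 0)*h - h = (-3*t)*h - h = -3*h*t - h = -h - 3*h*t)
w(9)*(-1365 + T(35, 19)) = (-28 - 1*9)*(-1365 + 19*(-1 - 3*35)) = (-28 - 9)*(-1365 + 19*(-1 - 105)) = -37*(-1365 + 19*(-106)) = -37*(-1365 - 2014) = -37*(-3379) = 125023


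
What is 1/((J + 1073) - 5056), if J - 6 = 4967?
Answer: 1/990 ≈ 0.0010101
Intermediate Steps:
J = 4973 (J = 6 + 4967 = 4973)
1/((J + 1073) - 5056) = 1/((4973 + 1073) - 5056) = 1/(6046 - 5056) = 1/990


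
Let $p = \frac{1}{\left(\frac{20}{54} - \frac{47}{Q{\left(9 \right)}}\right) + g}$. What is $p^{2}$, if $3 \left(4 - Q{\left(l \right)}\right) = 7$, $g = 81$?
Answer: $\frac{18225}{51523684} \approx 0.00035372$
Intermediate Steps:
$Q{\left(l \right)} = \frac{5}{3}$ ($Q{\left(l \right)} = 4 - \frac{7}{3} = \frac{5}{3}$)
$p = \frac{135}{7178}$ ($p = \frac{1}{\left(\frac{20}{54} - \frac{47}{\frac{5}{3}}\right) + 81} = \frac{1}{\left(20 \cdot \frac{1}{54} - \frac{141}{5}\right) + 81} = \frac{1}{\left(\frac{10}{27} - \frac{141}{5}\right) + 81} = \frac{1}{- \frac{3757}{135} + 81} = \frac{1}{\frac{7178}{135}} = \frac{135}{7178} \approx 0.018807$)
$p^{2} = \left(\frac{135}{7178}\right)^{2} = \frac{18225}{51523684}$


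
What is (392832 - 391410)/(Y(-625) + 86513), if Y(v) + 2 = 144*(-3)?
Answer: 474/28693 ≈ 0.016520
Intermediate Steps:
Y(v) = -434 (Y(v) = -2 + 144*(-3) = -2 - 432 = -434)
(392832 - 391410)/(Y(-625) + 86513) = (392832 - 391410)/(-434 + 86513) = 1422/86079 = 1422*(1/86079) = 474/28693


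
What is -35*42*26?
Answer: -38220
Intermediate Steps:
-35*42*26 = -1470*26 = -38220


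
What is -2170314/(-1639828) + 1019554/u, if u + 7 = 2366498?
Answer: 3403960872443/1940319101774 ≈ 1.7543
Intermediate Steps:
u = 2366491 (u = -7 + 2366498 = 2366491)
-2170314/(-1639828) + 1019554/u = -2170314/(-1639828) + 1019554/2366491 = -2170314*(-1/1639828) + 1019554*(1/2366491) = 1085157/819914 + 1019554/2366491 = 3403960872443/1940319101774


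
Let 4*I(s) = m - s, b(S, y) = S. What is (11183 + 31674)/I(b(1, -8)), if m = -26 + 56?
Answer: 171428/29 ≈ 5911.3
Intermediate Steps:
m = 30
I(s) = 15/2 - s/4 (I(s) = (30 - s)/4 = 15/2 - s/4)
(11183 + 31674)/I(b(1, -8)) = (11183 + 31674)/(15/2 - ¼*1) = 42857/(15/2 - ¼) = 42857/(29/4) = 42857*(4/29) = 171428/29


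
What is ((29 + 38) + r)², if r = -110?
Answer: 1849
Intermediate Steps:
((29 + 38) + r)² = ((29 + 38) - 110)² = (67 - 110)² = (-43)² = 1849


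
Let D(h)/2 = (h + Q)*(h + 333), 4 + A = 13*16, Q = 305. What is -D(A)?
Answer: -546666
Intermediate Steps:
A = 204 (A = -4 + 13*16 = -4 + 208 = 204)
D(h) = 2*(305 + h)*(333 + h) (D(h) = 2*((h + 305)*(h + 333)) = 2*((305 + h)*(333 + h)) = 2*(305 + h)*(333 + h))
-D(A) = -(203130 + 2*204**2 + 1276*204) = -(203130 + 2*41616 + 260304) = -(203130 + 83232 + 260304) = -1*546666 = -546666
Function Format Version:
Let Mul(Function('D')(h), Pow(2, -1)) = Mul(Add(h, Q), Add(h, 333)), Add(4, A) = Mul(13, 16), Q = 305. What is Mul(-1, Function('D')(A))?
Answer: -546666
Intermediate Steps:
A = 204 (A = Add(-4, Mul(13, 16)) = Add(-4, 208) = 204)
Function('D')(h) = Mul(2, Add(305, h), Add(333, h)) (Function('D')(h) = Mul(2, Mul(Add(h, 305), Add(h, 333))) = Mul(2, Mul(Add(305, h), Add(333, h))) = Mul(2, Add(305, h), Add(333, h)))
Mul(-1, Function('D')(A)) = Mul(-1, Add(203130, Mul(2, Pow(204, 2)), Mul(1276, 204))) = Mul(-1, Add(203130, Mul(2, 41616), 260304)) = Mul(-1, Add(203130, 83232, 260304)) = Mul(-1, 546666) = -546666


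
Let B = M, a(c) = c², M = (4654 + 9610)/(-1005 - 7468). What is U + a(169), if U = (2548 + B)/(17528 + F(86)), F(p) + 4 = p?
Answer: 426159496127/14920953 ≈ 28561.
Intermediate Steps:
M = -14264/8473 (M = 14264/(-8473) = 14264*(-1/8473) = -14264/8473 ≈ -1.6835)
F(p) = -4 + p
B = -14264/8473 ≈ -1.6835
U = 2157494/14920953 (U = (2548 - 14264/8473)/(17528 + (-4 + 86)) = 21574940/(8473*(17528 + 82)) = (21574940/8473)/17610 = (21574940/8473)*(1/17610) = 2157494/14920953 ≈ 0.14459)
U + a(169) = 2157494/14920953 + 169² = 2157494/14920953 + 28561 = 426159496127/14920953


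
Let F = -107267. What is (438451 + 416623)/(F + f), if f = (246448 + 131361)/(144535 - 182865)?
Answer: -32774986420/4111921919 ≈ -7.9707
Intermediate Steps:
f = -377809/38330 (f = 377809/(-38330) = 377809*(-1/38330) = -377809/38330 ≈ -9.8568)
(438451 + 416623)/(F + f) = (438451 + 416623)/(-107267 - 377809/38330) = 855074/(-4111921919/38330) = 855074*(-38330/4111921919) = -32774986420/4111921919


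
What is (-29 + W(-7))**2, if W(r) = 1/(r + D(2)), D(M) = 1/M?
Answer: 143641/169 ≈ 849.95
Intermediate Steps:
W(r) = 1/(1/2 + r) (W(r) = 1/(r + 1/2) = 1/(1/2 + r))
(-29 + W(-7))**2 = (-29 + 2/(1 + 2*(-7)))**2 = (-29 + 2/(1 - 14))**2 = (-29 + 2/(-13))**2 = (-29 + 2*(-1/13))**2 = (-29 - 2/13)**2 = (-379/13)**2 = 143641/169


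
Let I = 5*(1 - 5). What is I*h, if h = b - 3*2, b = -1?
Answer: 140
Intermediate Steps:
I = -20 (I = 5*(-4) = -20)
h = -7 (h = -1 - 3*2 = -1 - 6 = -7)
I*h = -20*(-7) = 140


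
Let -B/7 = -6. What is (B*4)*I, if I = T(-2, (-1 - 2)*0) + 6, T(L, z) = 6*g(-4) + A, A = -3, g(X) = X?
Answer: -3528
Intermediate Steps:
T(L, z) = -27 (T(L, z) = 6*(-4) - 3 = -24 - 3 = -27)
B = 42 (B = -7*(-6) = 42)
I = -21 (I = -27 + 6 = -21)
(B*4)*I = (42*4)*(-21) = 168*(-21) = -3528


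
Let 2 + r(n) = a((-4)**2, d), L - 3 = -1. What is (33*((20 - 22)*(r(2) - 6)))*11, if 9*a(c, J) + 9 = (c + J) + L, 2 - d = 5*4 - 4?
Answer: 18634/3 ≈ 6211.3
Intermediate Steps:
L = 2 (L = 3 - 1 = 2)
d = -14 (d = 2 - (5*4 - 4) = 2 - (20 - 4) = 2 - 1*16 = 2 - 16 = -14)
a(c, J) = -7/9 + J/9 + c/9 (a(c, J) = -1 + ((c + J) + 2)/9 = -1 + ((J + c) + 2)/9 = -1 + (2 + J + c)/9 = -1 + (2/9 + J/9 + c/9) = -7/9 + J/9 + c/9)
r(n) = -23/9 (r(n) = -2 + (-7/9 + (1/9)*(-14) + (1/9)*(-4)**2) = -2 + (-7/9 - 14/9 + (1/9)*16) = -2 + (-7/9 - 14/9 + 16/9) = -2 - 5/9 = -23/9)
(33*((20 - 22)*(r(2) - 6)))*11 = (33*((20 - 22)*(-23/9 - 6)))*11 = (33*(-2*(-77/9)))*11 = (33*(154/9))*11 = (1694/3)*11 = 18634/3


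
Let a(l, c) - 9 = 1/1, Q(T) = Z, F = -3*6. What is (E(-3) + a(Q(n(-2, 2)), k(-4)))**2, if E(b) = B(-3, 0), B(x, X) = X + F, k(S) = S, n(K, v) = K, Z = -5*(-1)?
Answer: 64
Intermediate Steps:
F = -18
Z = 5
Q(T) = 5
a(l, c) = 10 (a(l, c) = 9 + 1/1 = 9 + 1 = 10)
B(x, X) = -18 + X (B(x, X) = X - 18 = -18 + X)
E(b) = -18 (E(b) = -18 + 0 = -18)
(E(-3) + a(Q(n(-2, 2)), k(-4)))**2 = (-18 + 10)**2 = (-8)**2 = 64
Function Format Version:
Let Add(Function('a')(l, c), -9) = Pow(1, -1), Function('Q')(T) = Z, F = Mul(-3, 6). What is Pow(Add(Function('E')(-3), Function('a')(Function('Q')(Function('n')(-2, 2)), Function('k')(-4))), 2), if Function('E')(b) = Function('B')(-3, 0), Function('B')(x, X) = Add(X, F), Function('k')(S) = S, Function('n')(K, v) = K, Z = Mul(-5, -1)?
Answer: 64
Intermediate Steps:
F = -18
Z = 5
Function('Q')(T) = 5
Function('a')(l, c) = 10 (Function('a')(l, c) = Add(9, Pow(1, -1)) = Add(9, 1) = 10)
Function('B')(x, X) = Add(-18, X) (Function('B')(x, X) = Add(X, -18) = Add(-18, X))
Function('E')(b) = -18 (Function('E')(b) = Add(-18, 0) = -18)
Pow(Add(Function('E')(-3), Function('a')(Function('Q')(Function('n')(-2, 2)), Function('k')(-4))), 2) = Pow(Add(-18, 10), 2) = Pow(-8, 2) = 64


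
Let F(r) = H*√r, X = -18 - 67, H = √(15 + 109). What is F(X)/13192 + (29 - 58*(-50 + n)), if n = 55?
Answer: -261 + I*√2635/6596 ≈ -261.0 + 0.0077823*I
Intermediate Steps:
H = 2*√31 (H = √124 = 2*√31 ≈ 11.136)
X = -85
F(r) = 2*√31*√r (F(r) = (2*√31)*√r = 2*√31*√r)
F(X)/13192 + (29 - 58*(-50 + n)) = (2*√31*√(-85))/13192 + (29 - 58*(-50 + 55)) = (2*√31*(I*√85))*(1/13192) + (29 - 58*5) = (2*I*√2635)*(1/13192) + (29 - 290) = I*√2635/6596 - 261 = -261 + I*√2635/6596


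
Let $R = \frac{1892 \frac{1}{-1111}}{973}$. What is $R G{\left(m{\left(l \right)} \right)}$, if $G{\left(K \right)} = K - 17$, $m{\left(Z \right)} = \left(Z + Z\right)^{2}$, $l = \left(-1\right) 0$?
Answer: $\frac{2924}{98273} \approx 0.029754$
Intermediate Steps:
$l = 0$
$m{\left(Z \right)} = 4 Z^{2}$ ($m{\left(Z \right)} = \left(2 Z\right)^{2} = 4 Z^{2}$)
$G{\left(K \right)} = -17 + K$
$R = - \frac{172}{98273}$ ($R = 1892 \left(- \frac{1}{1111}\right) \frac{1}{973} = \left(- \frac{172}{101}\right) \frac{1}{973} = - \frac{172}{98273} \approx -0.0017502$)
$R G{\left(m{\left(l \right)} \right)} = - \frac{172 \left(-17 + 4 \cdot 0^{2}\right)}{98273} = - \frac{172 \left(-17 + 4 \cdot 0\right)}{98273} = - \frac{172 \left(-17 + 0\right)}{98273} = \left(- \frac{172}{98273}\right) \left(-17\right) = \frac{2924}{98273}$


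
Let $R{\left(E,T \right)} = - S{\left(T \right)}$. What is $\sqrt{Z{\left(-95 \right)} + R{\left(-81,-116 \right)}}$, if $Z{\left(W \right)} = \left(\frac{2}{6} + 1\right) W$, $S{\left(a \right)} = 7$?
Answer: $\frac{i \sqrt{1203}}{3} \approx 11.561 i$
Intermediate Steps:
$R{\left(E,T \right)} = -7$ ($R{\left(E,T \right)} = \left(-1\right) 7 = -7$)
$Z{\left(W \right)} = \frac{4 W}{3}$ ($Z{\left(W \right)} = \left(2 \cdot \frac{1}{6} + 1\right) W = \left(\frac{1}{3} + 1\right) W = \frac{4 W}{3}$)
$\sqrt{Z{\left(-95 \right)} + R{\left(-81,-116 \right)}} = \sqrt{\frac{4}{3} \left(-95\right) - 7} = \sqrt{- \frac{380}{3} - 7} = \sqrt{- \frac{401}{3}} = \frac{i \sqrt{1203}}{3}$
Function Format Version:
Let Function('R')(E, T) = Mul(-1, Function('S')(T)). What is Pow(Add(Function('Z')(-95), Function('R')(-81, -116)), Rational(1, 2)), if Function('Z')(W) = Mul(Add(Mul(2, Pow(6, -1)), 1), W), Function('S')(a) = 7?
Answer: Mul(Rational(1, 3), I, Pow(1203, Rational(1, 2))) ≈ Mul(11.561, I)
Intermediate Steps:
Function('R')(E, T) = -7 (Function('R')(E, T) = Mul(-1, 7) = -7)
Function('Z')(W) = Mul(Rational(4, 3), W) (Function('Z')(W) = Mul(Add(Mul(2, Rational(1, 6)), 1), W) = Mul(Add(Rational(1, 3), 1), W) = Mul(Rational(4, 3), W))
Pow(Add(Function('Z')(-95), Function('R')(-81, -116)), Rational(1, 2)) = Pow(Add(Mul(Rational(4, 3), -95), -7), Rational(1, 2)) = Pow(Add(Rational(-380, 3), -7), Rational(1, 2)) = Pow(Rational(-401, 3), Rational(1, 2)) = Mul(Rational(1, 3), I, Pow(1203, Rational(1, 2)))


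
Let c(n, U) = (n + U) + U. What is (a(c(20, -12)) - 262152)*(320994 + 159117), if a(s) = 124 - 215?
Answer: -125905748973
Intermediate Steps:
c(n, U) = n + 2*U (c(n, U) = (U + n) + U = n + 2*U)
a(s) = -91
(a(c(20, -12)) - 262152)*(320994 + 159117) = (-91 - 262152)*(320994 + 159117) = -262243*480111 = -125905748973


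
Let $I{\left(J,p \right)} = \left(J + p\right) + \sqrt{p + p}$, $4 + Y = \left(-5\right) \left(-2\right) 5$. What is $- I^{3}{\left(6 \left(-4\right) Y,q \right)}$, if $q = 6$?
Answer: $1323792720 - 7233648 \sqrt{3} \approx 1.3113 \cdot 10^{9}$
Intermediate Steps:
$Y = 46$ ($Y = -4 + \left(-5\right) \left(-2\right) 5 = -4 + 10 \cdot 5 = -4 + 50 = 46$)
$I{\left(J,p \right)} = J + p + \sqrt{2} \sqrt{p}$ ($I{\left(J,p \right)} = \left(J + p\right) + \sqrt{2 p} = \left(J + p\right) + \sqrt{2} \sqrt{p} = J + p + \sqrt{2} \sqrt{p}$)
$- I^{3}{\left(6 \left(-4\right) Y,q \right)} = - \left(6 \left(-4\right) 46 + 6 + \sqrt{2} \sqrt{6}\right)^{3} = - \left(\left(-24\right) 46 + 6 + 2 \sqrt{3}\right)^{3} = - \left(-1104 + 6 + 2 \sqrt{3}\right)^{3} = - \left(-1098 + 2 \sqrt{3}\right)^{3}$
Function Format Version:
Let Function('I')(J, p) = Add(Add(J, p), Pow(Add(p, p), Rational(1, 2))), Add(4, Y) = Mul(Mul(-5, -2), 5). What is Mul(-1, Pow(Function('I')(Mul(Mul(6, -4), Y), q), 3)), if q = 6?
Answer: Add(1323792720, Mul(-7233648, Pow(3, Rational(1, 2)))) ≈ 1.3113e+9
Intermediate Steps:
Y = 46 (Y = Add(-4, Mul(Mul(-5, -2), 5)) = Add(-4, Mul(10, 5)) = Add(-4, 50) = 46)
Function('I')(J, p) = Add(J, p, Mul(Pow(2, Rational(1, 2)), Pow(p, Rational(1, 2)))) (Function('I')(J, p) = Add(Add(J, p), Pow(Mul(2, p), Rational(1, 2))) = Add(Add(J, p), Mul(Pow(2, Rational(1, 2)), Pow(p, Rational(1, 2)))) = Add(J, p, Mul(Pow(2, Rational(1, 2)), Pow(p, Rational(1, 2)))))
Mul(-1, Pow(Function('I')(Mul(Mul(6, -4), Y), q), 3)) = Mul(-1, Pow(Add(Mul(Mul(6, -4), 46), 6, Mul(Pow(2, Rational(1, 2)), Pow(6, Rational(1, 2)))), 3)) = Mul(-1, Pow(Add(Mul(-24, 46), 6, Mul(2, Pow(3, Rational(1, 2)))), 3)) = Mul(-1, Pow(Add(-1104, 6, Mul(2, Pow(3, Rational(1, 2)))), 3)) = Mul(-1, Pow(Add(-1098, Mul(2, Pow(3, Rational(1, 2)))), 3))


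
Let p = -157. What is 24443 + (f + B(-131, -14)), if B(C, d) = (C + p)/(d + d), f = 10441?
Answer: 244260/7 ≈ 34894.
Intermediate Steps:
B(C, d) = (-157 + C)/(2*d) (B(C, d) = (C - 157)/(d + d) = (-157 + C)/((2*d)) = (-157 + C)*(1/(2*d)) = (-157 + C)/(2*d))
24443 + (f + B(-131, -14)) = 24443 + (10441 + (½)*(-157 - 131)/(-14)) = 24443 + (10441 + (½)*(-1/14)*(-288)) = 24443 + (10441 + 72/7) = 24443 + 73159/7 = 244260/7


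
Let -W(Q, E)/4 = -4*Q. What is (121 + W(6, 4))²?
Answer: 47089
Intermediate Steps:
W(Q, E) = 16*Q (W(Q, E) = -(-16)*Q = 16*Q)
(121 + W(6, 4))² = (121 + 16*6)² = (121 + 96)² = 217² = 47089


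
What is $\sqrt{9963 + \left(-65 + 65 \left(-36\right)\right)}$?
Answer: $\sqrt{7558} \approx 86.937$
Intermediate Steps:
$\sqrt{9963 + \left(-65 + 65 \left(-36\right)\right)} = \sqrt{9963 - 2405} = \sqrt{7558}$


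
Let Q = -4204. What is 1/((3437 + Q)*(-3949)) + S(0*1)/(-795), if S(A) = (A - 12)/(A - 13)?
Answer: -931699/802653995 ≈ -0.0011608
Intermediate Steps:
S(A) = (-12 + A)/(-13 + A)
1/((3437 + Q)*(-3949)) + S(0*1)/(-795) = 1/((3437 - 4204)*(-3949)) + ((-12 + 0*1)/(-13 + 0*1))/(-795) = -1/3949/(-767) + ((-12 + 0)/(-13 + 0))*(-1/795) = -1/767*(-1/3949) + (-12/(-13))*(-1/795) = 1/3028883 - 1/13*(-12)*(-1/795) = 1/3028883 + (12/13)*(-1/795) = 1/3028883 - 4/3445 = -931699/802653995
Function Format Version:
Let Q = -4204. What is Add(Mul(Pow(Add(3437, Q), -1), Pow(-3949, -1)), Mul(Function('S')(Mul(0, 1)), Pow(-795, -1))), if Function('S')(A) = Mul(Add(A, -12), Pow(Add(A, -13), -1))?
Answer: Rational(-931699, 802653995) ≈ -0.0011608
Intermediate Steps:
Function('S')(A) = Mul(Pow(Add(-13, A), -1), Add(-12, A)) (Function('S')(A) = Mul(Add(-12, A), Pow(Add(-13, A), -1)) = Mul(Pow(Add(-13, A), -1), Add(-12, A)))
Add(Mul(Pow(Add(3437, Q), -1), Pow(-3949, -1)), Mul(Function('S')(Mul(0, 1)), Pow(-795, -1))) = Add(Mul(Pow(Add(3437, -4204), -1), Pow(-3949, -1)), Mul(Mul(Pow(Add(-13, Mul(0, 1)), -1), Add(-12, Mul(0, 1))), Pow(-795, -1))) = Add(Mul(Pow(-767, -1), Rational(-1, 3949)), Mul(Mul(Pow(Add(-13, 0), -1), Add(-12, 0)), Rational(-1, 795))) = Add(Mul(Rational(-1, 767), Rational(-1, 3949)), Mul(Mul(Pow(-13, -1), -12), Rational(-1, 795))) = Add(Rational(1, 3028883), Mul(Mul(Rational(-1, 13), -12), Rational(-1, 795))) = Add(Rational(1, 3028883), Mul(Rational(12, 13), Rational(-1, 795))) = Add(Rational(1, 3028883), Rational(-4, 3445)) = Rational(-931699, 802653995)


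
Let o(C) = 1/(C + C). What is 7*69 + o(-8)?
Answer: 7727/16 ≈ 482.94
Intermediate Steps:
o(C) = 1/(2*C)
7*69 + o(-8) = 7*69 + (1/2)/(-8) = 483 + (1/2)*(-1/8) = 483 - 1/16 = 7727/16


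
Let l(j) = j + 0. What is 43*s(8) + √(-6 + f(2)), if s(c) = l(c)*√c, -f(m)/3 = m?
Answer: 688*√2 + 2*I*√3 ≈ 972.98 + 3.4641*I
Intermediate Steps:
f(m) = -3*m
l(j) = j
s(c) = c^(3/2) (s(c) = c*√c = c^(3/2))
43*s(8) + √(-6 + f(2)) = 43*8^(3/2) + √(-6 - 3*2) = 43*(16*√2) + √(-6 - 6) = 688*√2 + √(-12) = 688*√2 + 2*I*√3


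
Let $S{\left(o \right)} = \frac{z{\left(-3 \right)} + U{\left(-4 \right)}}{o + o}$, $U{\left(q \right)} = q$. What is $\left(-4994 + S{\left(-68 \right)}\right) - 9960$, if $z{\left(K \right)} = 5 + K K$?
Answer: $- \frac{1016877}{68} \approx -14954.0$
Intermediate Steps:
$z{\left(K \right)} = 5 + K^{2}$
$S{\left(o \right)} = \frac{5}{o}$ ($S{\left(o \right)} = \frac{\left(5 + \left(-3\right)^{2}\right) - 4}{o + o} = \frac{\left(5 + 9\right) - 4}{2 o} = \left(14 - 4\right) \frac{1}{2 o} = 10 \frac{1}{2 o} = \frac{5}{o}$)
$\left(-4994 + S{\left(-68 \right)}\right) - 9960 = \left(-4994 + \frac{5}{-68}\right) - 9960 = \left(-4994 + 5 \left(- \frac{1}{68}\right)\right) - 9960 = \left(-4994 - \frac{5}{68}\right) - 9960 = - \frac{339597}{68} - 9960 = - \frac{1016877}{68}$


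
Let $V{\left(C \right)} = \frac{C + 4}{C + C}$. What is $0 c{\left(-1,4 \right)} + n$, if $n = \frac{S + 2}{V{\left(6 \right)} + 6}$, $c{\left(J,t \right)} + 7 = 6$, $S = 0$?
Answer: $\frac{12}{41} \approx 0.29268$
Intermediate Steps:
$V{\left(C \right)} = \frac{4 + C}{2 C}$
$c{\left(J,t \right)} = -1$ ($c{\left(J,t \right)} = -7 + 6 = -1$)
$n = \frac{12}{41}$ ($n = \frac{0 + 2}{\frac{4 + 6}{2 \cdot 6} + 6} = \frac{2}{\frac{1}{2} \cdot \frac{1}{6} \cdot 10 + 6} = \frac{2}{\frac{5}{6} + 6} = \frac{2}{\frac{41}{6}} = 2 \cdot \frac{6}{41} = \frac{12}{41} \approx 0.29268$)
$0 c{\left(-1,4 \right)} + n = 0 \left(-1\right) + \frac{12}{41} = 0 + \frac{12}{41} = \frac{12}{41}$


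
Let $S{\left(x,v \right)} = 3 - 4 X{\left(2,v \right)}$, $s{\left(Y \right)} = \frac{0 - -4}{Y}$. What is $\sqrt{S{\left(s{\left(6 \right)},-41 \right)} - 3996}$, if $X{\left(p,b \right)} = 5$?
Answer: $i \sqrt{4013} \approx 63.348 i$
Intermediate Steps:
$s{\left(Y \right)} = \frac{4}{Y}$ ($s{\left(Y \right)} = \frac{0 + 4}{Y} = \frac{4}{Y}$)
$S{\left(x,v \right)} = -17$ ($S{\left(x,v \right)} = 3 - 20 = -17$)
$\sqrt{S{\left(s{\left(6 \right)},-41 \right)} - 3996} = \sqrt{-17 - 3996} = \sqrt{-4013} = i \sqrt{4013}$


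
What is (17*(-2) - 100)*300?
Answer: -40200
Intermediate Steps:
(17*(-2) - 100)*300 = (-34 - 100)*300 = -134*300 = -40200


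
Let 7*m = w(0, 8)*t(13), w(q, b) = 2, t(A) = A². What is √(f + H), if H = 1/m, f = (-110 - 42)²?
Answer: √15618318/26 ≈ 152.00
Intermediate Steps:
m = 338/7 (m = (2*13²)/7 = (2*169)/7 = (⅐)*338 = 338/7 ≈ 48.286)
f = 23104 (f = (-152)² = 23104)
H = 7/338 (H = 1/(338/7) = 7/338 ≈ 0.020710)
√(f + H) = √(23104 + 7/338) = √(7809159/338) = √15618318/26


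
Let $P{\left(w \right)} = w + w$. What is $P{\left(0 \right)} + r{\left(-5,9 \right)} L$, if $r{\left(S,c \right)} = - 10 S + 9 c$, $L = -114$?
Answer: $-14934$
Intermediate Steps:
$P{\left(w \right)} = 2 w$
$P{\left(0 \right)} + r{\left(-5,9 \right)} L = 2 \cdot 0 + \left(\left(-10\right) \left(-5\right) + 9 \cdot 9\right) \left(-114\right) = 0 + \left(50 + 81\right) \left(-114\right) = 0 + 131 \left(-114\right) = 0 - 14934 = -14934$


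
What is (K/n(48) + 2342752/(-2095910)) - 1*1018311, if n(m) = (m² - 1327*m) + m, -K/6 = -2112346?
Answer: -5456353469523887/5357145960 ≈ -1.0185e+6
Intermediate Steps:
K = 12674076 (K = -6*(-2112346) = 12674076)
n(m) = m² - 1326*m
(K/n(48) + 2342752/(-2095910)) - 1*1018311 = (12674076/((48*(-1326 + 48))) + 2342752/(-2095910)) - 1*1018311 = (12674076/((48*(-1278))) + 2342752*(-1/2095910)) - 1018311 = (12674076/(-61344) - 1171376/1047955) - 1018311 = (12674076*(-1/61344) - 1171376/1047955) - 1018311 = (-1056173/5112 - 1171376/1047955) - 1018311 = -1112809850327/5357145960 - 1018311 = -5456353469523887/5357145960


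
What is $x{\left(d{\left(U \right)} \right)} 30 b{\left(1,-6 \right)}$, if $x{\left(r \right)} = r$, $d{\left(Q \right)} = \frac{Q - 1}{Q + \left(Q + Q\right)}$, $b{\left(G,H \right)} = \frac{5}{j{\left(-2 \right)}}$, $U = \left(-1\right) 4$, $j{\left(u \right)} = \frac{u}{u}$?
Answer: $\frac{125}{2} \approx 62.5$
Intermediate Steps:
$j{\left(u \right)} = 1$
$U = -4$
$b{\left(G,H \right)} = 5$ ($b{\left(G,H \right)} = \frac{5}{1} = 5 \cdot 1 = 5$)
$d{\left(Q \right)} = \frac{-1 + Q}{3 Q}$ ($d{\left(Q \right)} = \frac{-1 + Q}{Q + 2 Q} = \frac{-1 + Q}{3 Q}$)
$x{\left(d{\left(U \right)} \right)} 30 b{\left(1,-6 \right)} = \frac{-1 - 4}{3 \left(-4\right)} 30 \cdot 5 = \frac{1}{3} \left(- \frac{1}{4}\right) \left(-5\right) 30 \cdot 5 = \frac{5}{12} \cdot 30 \cdot 5 = \frac{25}{2} \cdot 5 = \frac{125}{2}$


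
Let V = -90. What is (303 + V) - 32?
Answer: 181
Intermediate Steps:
(303 + V) - 32 = (303 - 90) - 32 = 213 - 32 = 181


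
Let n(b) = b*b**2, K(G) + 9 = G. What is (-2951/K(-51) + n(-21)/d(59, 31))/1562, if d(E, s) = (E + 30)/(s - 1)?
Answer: -16407161/8341080 ≈ -1.9670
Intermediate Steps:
K(G) = -9 + G
n(b) = b**3
d(E, s) = (30 + E)/(-1 + s)
(-2951/K(-51) + n(-21)/d(59, 31))/1562 = (-2951/(-9 - 51) + (-21)**3/(((30 + 59)/(-1 + 31))))/1562 = (-2951/(-60) - 9261/(89/30))*(1/1562) = (-2951*(-1/60) - 9261/((1/30)*89))*(1/1562) = (2951/60 - 9261/89/30)*(1/1562) = (2951/60 - 9261*30/89)*(1/1562) = (2951/60 - 277830/89)*(1/1562) = -16407161/5340*1/1562 = -16407161/8341080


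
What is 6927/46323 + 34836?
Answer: 537904985/15441 ≈ 34836.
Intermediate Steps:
6927/46323 + 34836 = 6927*(1/46323) + 34836 = 2309/15441 + 34836 = 537904985/15441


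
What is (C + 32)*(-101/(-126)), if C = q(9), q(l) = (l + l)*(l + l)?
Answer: 17978/63 ≈ 285.37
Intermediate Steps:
q(l) = 4*l² (q(l) = (2*l)*(2*l) = 4*l²)
C = 324 (C = 4*9² = 4*81 = 324)
(C + 32)*(-101/(-126)) = (324 + 32)*(-101/(-126)) = 356*(-101*(-1/126)) = 356*(101/126) = 17978/63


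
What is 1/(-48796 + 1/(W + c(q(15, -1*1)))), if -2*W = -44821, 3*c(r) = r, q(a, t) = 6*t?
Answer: -44817/2186890330 ≈ -2.0493e-5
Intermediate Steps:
c(r) = r/3
W = 44821/2 (W = -½*(-44821) = 44821/2 ≈ 22411.)
1/(-48796 + 1/(W + c(q(15, -1*1)))) = 1/(-48796 + 1/(44821/2 + (6*(-1*1))/3)) = 1/(-48796 + 1/(44821/2 + (6*(-1))/3)) = 1/(-48796 + 1/(44821/2 + (⅓)*(-6))) = 1/(-48796 + 1/(44821/2 - 2)) = 1/(-48796 + 1/(44817/2)) = 1/(-48796 + 2/44817) = 1/(-2186890330/44817) = -44817/2186890330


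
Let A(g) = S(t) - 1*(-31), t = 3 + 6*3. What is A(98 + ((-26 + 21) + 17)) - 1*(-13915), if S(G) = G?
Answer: 13967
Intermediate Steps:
t = 21 (t = 3 + 18 = 21)
A(g) = 52 (A(g) = 21 - 1*(-31) = 21 + 31 = 52)
A(98 + ((-26 + 21) + 17)) - 1*(-13915) = 52 - 1*(-13915) = 52 + 13915 = 13967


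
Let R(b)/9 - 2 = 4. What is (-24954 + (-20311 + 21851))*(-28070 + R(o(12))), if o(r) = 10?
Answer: 655966624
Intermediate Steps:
R(b) = 54 (R(b) = 18 + 9*4 = 18 + 36 = 54)
(-24954 + (-20311 + 21851))*(-28070 + R(o(12))) = (-24954 + (-20311 + 21851))*(-28070 + 54) = (-24954 + 1540)*(-28016) = -23414*(-28016) = 655966624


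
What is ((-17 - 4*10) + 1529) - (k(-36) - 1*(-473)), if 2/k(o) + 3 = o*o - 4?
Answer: 1287709/1289 ≈ 999.00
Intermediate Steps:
k(o) = 2/(-7 + o**2) (k(o) = 2/(-3 + (o*o - 4)) = 2/(-3 + (o**2 - 4)) = 2/(-3 + (-4 + o**2)) = 2/(-7 + o**2))
((-17 - 4*10) + 1529) - (k(-36) - 1*(-473)) = ((-17 - 4*10) + 1529) - (2/(-7 + (-36)**2) - 1*(-473)) = ((-17 - 40) + 1529) - (2/(-7 + 1296) + 473) = (-57 + 1529) - (2/1289 + 473) = 1472 - (2*(1/1289) + 473) = 1472 - (2/1289 + 473) = 1472 - 1*609699/1289 = 1472 - 609699/1289 = 1287709/1289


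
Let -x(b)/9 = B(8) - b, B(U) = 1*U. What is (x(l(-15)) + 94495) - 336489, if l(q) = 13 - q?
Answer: -241814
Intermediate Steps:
B(U) = U
x(b) = -72 + 9*b (x(b) = -9*(8 - b) = -72 + 9*b)
(x(l(-15)) + 94495) - 336489 = ((-72 + 9*(13 - 1*(-15))) + 94495) - 336489 = ((-72 + 9*(13 + 15)) + 94495) - 336489 = ((-72 + 9*28) + 94495) - 336489 = ((-72 + 252) + 94495) - 336489 = (180 + 94495) - 336489 = 94675 - 336489 = -241814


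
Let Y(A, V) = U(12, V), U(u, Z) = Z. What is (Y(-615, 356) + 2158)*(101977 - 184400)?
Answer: -207211422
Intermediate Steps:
Y(A, V) = V
(Y(-615, 356) + 2158)*(101977 - 184400) = (356 + 2158)*(101977 - 184400) = 2514*(-82423) = -207211422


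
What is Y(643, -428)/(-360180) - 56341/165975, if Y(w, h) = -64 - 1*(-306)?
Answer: -677768911/1992695850 ≈ -0.34013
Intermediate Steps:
Y(w, h) = 242 (Y(w, h) = -64 + 306 = 242)
Y(643, -428)/(-360180) - 56341/165975 = 242/(-360180) - 56341/165975 = 242*(-1/360180) - 56341*1/165975 = -121/180090 - 56341/165975 = -677768911/1992695850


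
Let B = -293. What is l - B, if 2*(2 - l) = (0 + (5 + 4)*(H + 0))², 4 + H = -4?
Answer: -2297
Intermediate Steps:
H = -8 (H = -4 - 4 = -8)
l = -2590 (l = 2 - (0 + (5 + 4)*(-8 + 0))²/2 = 2 - (0 + 9*(-8))²/2 = 2 - (0 - 72)²/2 = 2 - ½*(-72)² = 2 - ½*5184 = 2 - 2592 = -2590)
l - B = -2590 - 1*(-293) = -2590 + 293 = -2297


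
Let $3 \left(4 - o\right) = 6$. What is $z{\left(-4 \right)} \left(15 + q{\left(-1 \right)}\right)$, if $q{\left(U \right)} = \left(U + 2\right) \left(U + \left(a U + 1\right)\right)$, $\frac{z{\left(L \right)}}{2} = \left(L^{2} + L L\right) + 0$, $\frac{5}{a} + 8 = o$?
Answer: $\frac{3040}{3} \approx 1013.3$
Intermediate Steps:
$o = 2$ ($o = 4 - 2 = 2$)
$a = - \frac{5}{6}$ ($a = \frac{5}{-8 + 2} = \frac{5}{-6} = 5 \left(- \frac{1}{6}\right) = - \frac{5}{6} \approx -0.83333$)
$z{\left(L \right)} = 4 L^{2}$ ($z{\left(L \right)} = 2 \left(\left(L^{2} + L L\right) + 0\right) = 2 \left(\left(L^{2} + L^{2}\right) + 0\right) = 2 \left(2 L^{2} + 0\right) = 2 \cdot 2 L^{2} = 4 L^{2}$)
$q{\left(U \right)} = \left(1 + \frac{U}{6}\right) \left(2 + U\right)$ ($q{\left(U \right)} = \left(U + 2\right) \left(U - \left(-1 + \frac{5 U}{6}\right)\right) = \left(2 + U\right) \left(U - \left(-1 + \frac{5 U}{6}\right)\right) = \left(2 + U\right) \left(1 + \frac{U}{6}\right) = \left(1 + \frac{U}{6}\right) \left(2 + U\right)$)
$z{\left(-4 \right)} \left(15 + q{\left(-1 \right)}\right) = 4 \left(-4\right)^{2} \left(15 + \left(2 + \frac{\left(-1\right)^{2}}{6} + \frac{4}{3} \left(-1\right)\right)\right) = 4 \cdot 16 \left(15 + \left(2 + \frac{1}{6} \cdot 1 - \frac{4}{3}\right)\right) = 64 \left(15 + \left(2 + \frac{1}{6} - \frac{4}{3}\right)\right) = 64 \left(15 + \frac{5}{6}\right) = 64 \cdot \frac{95}{6} = \frac{3040}{3}$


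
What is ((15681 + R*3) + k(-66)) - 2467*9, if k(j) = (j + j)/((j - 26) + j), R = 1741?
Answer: -102555/79 ≈ -1298.2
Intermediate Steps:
k(j) = 2*j/(-26 + 2*j) (k(j) = (2*j)/((-26 + j) + j) = (2*j)/(-26 + 2*j) = 2*j/(-26 + 2*j))
((15681 + R*3) + k(-66)) - 2467*9 = ((15681 + 1741*3) - 66/(-13 - 66)) - 2467*9 = ((15681 + 5223) - 66/(-79)) - 1*22203 = (20904 - 66*(-1/79)) - 22203 = (20904 + 66/79) - 22203 = 1651482/79 - 22203 = -102555/79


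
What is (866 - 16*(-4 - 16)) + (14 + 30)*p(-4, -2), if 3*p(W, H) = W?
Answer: 3382/3 ≈ 1127.3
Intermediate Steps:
p(W, H) = W/3
(866 - 16*(-4 - 16)) + (14 + 30)*p(-4, -2) = (866 - 16*(-4 - 16)) + (14 + 30)*((⅓)*(-4)) = (866 - 16*(-20)) + 44*(-4/3) = (866 + 320) - 176/3 = 1186 - 176/3 = 3382/3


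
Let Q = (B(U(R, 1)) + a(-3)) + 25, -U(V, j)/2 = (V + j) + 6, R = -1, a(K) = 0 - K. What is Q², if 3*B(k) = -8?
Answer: 5776/9 ≈ 641.78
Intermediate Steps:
a(K) = -K
U(V, j) = -12 - 2*V - 2*j (U(V, j) = -2*((V + j) + 6) = -2*(6 + V + j) = -12 - 2*V - 2*j)
B(k) = -8/3 (B(k) = (⅓)*(-8) = -8/3)
Q = 76/3 (Q = (-8/3 - 1*(-3)) + 25 = (-8/3 + 3) + 25 = ⅓ + 25 = 76/3 ≈ 25.333)
Q² = (76/3)² = 5776/9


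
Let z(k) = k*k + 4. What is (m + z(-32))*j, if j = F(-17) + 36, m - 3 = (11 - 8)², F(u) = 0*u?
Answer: 37440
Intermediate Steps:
F(u) = 0
z(k) = 4 + k² (z(k) = k² + 4 = 4 + k²)
m = 12 (m = 3 + (11 - 8)² = 3 + 3² = 3 + 9 = 12)
j = 36 (j = 0 + 36 = 36)
(m + z(-32))*j = (12 + (4 + (-32)²))*36 = (12 + (4 + 1024))*36 = (12 + 1028)*36 = 1040*36 = 37440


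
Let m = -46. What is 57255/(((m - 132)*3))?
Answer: -19085/178 ≈ -107.22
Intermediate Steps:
57255/(((m - 132)*3)) = 57255/(((-46 - 132)*3)) = 57255/((-178*3)) = 57255/(-534) = 57255*(-1/534) = -19085/178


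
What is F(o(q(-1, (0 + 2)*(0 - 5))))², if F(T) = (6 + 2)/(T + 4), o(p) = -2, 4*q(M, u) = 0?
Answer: 16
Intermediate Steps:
q(M, u) = 0 (q(M, u) = (¼)*0 = 0)
F(T) = 8/(4 + T)
F(o(q(-1, (0 + 2)*(0 - 5))))² = (8/(4 - 2))² = (8/2)² = (8*(½))² = 4² = 16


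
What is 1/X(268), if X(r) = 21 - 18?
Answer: ⅓ ≈ 0.33333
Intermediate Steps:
X(r) = 3
1/X(268) = 1/3 = ⅓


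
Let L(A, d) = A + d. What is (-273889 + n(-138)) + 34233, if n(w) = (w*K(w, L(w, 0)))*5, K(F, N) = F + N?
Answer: -49216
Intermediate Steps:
n(w) = 10*w**2 (n(w) = (w*(w + (w + 0)))*5 = (w*(w + w))*5 = (w*(2*w))*5 = (2*w**2)*5 = 10*w**2)
(-273889 + n(-138)) + 34233 = (-273889 + 10*(-138)**2) + 34233 = (-273889 + 10*19044) + 34233 = (-273889 + 190440) + 34233 = -83449 + 34233 = -49216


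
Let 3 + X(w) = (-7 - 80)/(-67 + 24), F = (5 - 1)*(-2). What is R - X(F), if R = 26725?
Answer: 1149217/43 ≈ 26726.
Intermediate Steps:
F = -8 (F = 4*(-2) = -8)
X(w) = -42/43 (X(w) = -3 + (-7 - 80)/(-67 + 24) = -3 - 87/(-43) = -3 - 87*(-1/43) = -3 + 87/43 = -42/43)
R - X(F) = 26725 - 1*(-42/43) = 26725 + 42/43 = 1149217/43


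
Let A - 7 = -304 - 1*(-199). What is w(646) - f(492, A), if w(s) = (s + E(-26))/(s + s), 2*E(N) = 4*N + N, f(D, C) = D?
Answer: -635083/1292 ≈ -491.55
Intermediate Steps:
A = -98 (A = 7 + (-304 - 1*(-199)) = 7 + (-304 + 199) = 7 - 105 = -98)
E(N) = 5*N/2 (E(N) = (4*N + N)/2 = (5*N)/2 = 5*N/2)
w(s) = (-65 + s)/(2*s) (w(s) = (s + (5/2)*(-26))/(s + s) = (s - 65)/((2*s)) = (-65 + s)*(1/(2*s)) = (-65 + s)/(2*s))
w(646) - f(492, A) = (1/2)*(-65 + 646)/646 - 1*492 = (1/2)*(1/646)*581 - 492 = 581/1292 - 492 = -635083/1292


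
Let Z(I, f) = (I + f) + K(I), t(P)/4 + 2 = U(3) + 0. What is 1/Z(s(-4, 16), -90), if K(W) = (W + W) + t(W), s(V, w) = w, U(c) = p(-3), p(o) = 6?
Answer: -1/26 ≈ -0.038462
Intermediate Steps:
U(c) = 6
t(P) = 16 (t(P) = -8 + 4*(6 + 0) = -8 + 4*6 = -8 + 24 = 16)
K(W) = 16 + 2*W (K(W) = (W + W) + 16 = 2*W + 16 = 16 + 2*W)
Z(I, f) = 16 + f + 3*I (Z(I, f) = (I + f) + (16 + 2*I) = 16 + f + 3*I)
1/Z(s(-4, 16), -90) = 1/(16 - 90 + 3*16) = 1/(16 - 90 + 48) = 1/(-26) = -1/26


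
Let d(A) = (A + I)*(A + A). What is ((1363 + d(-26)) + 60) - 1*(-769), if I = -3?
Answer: 3700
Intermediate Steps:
d(A) = 2*A*(-3 + A) (d(A) = (A - 3)*(A + A) = (-3 + A)*(2*A) = 2*A*(-3 + A))
((1363 + d(-26)) + 60) - 1*(-769) = ((1363 + 2*(-26)*(-3 - 26)) + 60) - 1*(-769) = ((1363 + 2*(-26)*(-29)) + 60) + 769 = ((1363 + 1508) + 60) + 769 = (2871 + 60) + 769 = 2931 + 769 = 3700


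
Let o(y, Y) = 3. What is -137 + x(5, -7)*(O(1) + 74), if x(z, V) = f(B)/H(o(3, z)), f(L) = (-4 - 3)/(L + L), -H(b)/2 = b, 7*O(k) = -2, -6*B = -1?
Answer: 121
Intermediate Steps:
B = 1/6 (B = -1/6*(-1) = 1/6 ≈ 0.16667)
O(k) = -2/7 (O(k) = (1/7)*(-2) = -2/7)
H(b) = -2*b
f(L) = -7/(2*L) (f(L) = -7*1/(2*L) = -7/(2*L))
x(z, V) = 7/2 (x(z, V) = (-7/(2*1/6))/((-2*3)) = -7/2*6/(-6) = -21*(-1/6) = 7/2)
-137 + x(5, -7)*(O(1) + 74) = -137 + 7*(-2/7 + 74)/2 = -137 + (7/2)*(516/7) = -137 + 258 = 121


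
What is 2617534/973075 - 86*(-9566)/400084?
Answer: 461939730389/97327934575 ≈ 4.7462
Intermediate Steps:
2617534/973075 - 86*(-9566)/400084 = 2617534*(1/973075) + 822676*(1/400084) = 2617534/973075 + 205669/100021 = 461939730389/97327934575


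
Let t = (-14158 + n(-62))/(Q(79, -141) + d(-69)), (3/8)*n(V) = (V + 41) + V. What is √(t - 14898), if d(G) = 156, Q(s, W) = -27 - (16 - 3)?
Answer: I*√454804854/174 ≈ 122.56*I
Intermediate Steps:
Q(s, W) = -40 (Q(s, W) = -27 - 1*13 = -27 - 13 = -40)
n(V) = 328/3 + 16*V/3 (n(V) = 8*((V + 41) + V)/3 = 8*((41 + V) + V)/3 = 8*(41 + 2*V)/3 = 328/3 + 16*V/3)
t = -21569/174 (t = (-14158 + (328/3 + (16/3)*(-62)))/(-40 + 156) = (-14158 + (328/3 - 992/3))/116 = (-14158 - 664/3)*(1/116) = -43138/3*1/116 = -21569/174 ≈ -123.96)
√(t - 14898) = √(-21569/174 - 14898) = √(-2613821/174) = I*√454804854/174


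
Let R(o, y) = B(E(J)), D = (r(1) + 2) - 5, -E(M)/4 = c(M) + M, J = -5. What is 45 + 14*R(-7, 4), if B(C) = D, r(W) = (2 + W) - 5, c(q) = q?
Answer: -25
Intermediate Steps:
r(W) = -3 + W
E(M) = -8*M (E(M) = -4*(M + M) = -8*M)
D = -5 (D = ((-3 + 1) + 2) - 5 = (-2 + 2) - 5 = 0 - 5 = -5)
B(C) = -5
R(o, y) = -5
45 + 14*R(-7, 4) = 45 + 14*(-5) = 45 - 70 = -25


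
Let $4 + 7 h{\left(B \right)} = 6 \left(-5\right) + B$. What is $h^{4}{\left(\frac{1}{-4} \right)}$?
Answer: $\frac{352275361}{614656} \approx 573.13$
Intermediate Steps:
$h{\left(B \right)} = - \frac{34}{7} + \frac{B}{7}$ ($h{\left(B \right)} = - \frac{4}{7} + \frac{6 \left(-5\right) + B}{7} = - \frac{4}{7} + \frac{-30 + B}{7} = - \frac{4}{7} + \left(- \frac{30}{7} + \frac{B}{7}\right) = - \frac{34}{7} + \frac{B}{7}$)
$h^{4}{\left(\frac{1}{-4} \right)} = \left(- \frac{34}{7} + \frac{1}{7 \left(-4\right)}\right)^{4} = \left(- \frac{34}{7} + \frac{1}{7} \left(- \frac{1}{4}\right)\right)^{4} = \left(- \frac{34}{7} - \frac{1}{28}\right)^{4} = \left(- \frac{137}{28}\right)^{4} = \frac{352275361}{614656}$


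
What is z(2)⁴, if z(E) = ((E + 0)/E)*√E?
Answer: 4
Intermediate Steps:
z(E) = √E (z(E) = (E/E)*√E = 1*√E = √E)
z(2)⁴ = (√2)⁴ = 4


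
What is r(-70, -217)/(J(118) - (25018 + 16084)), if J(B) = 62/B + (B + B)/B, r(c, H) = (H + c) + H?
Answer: 29736/2424869 ≈ 0.012263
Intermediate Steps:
r(c, H) = c + 2*H
J(B) = 2 + 62/B (J(B) = 62/B + (2*B)/B = 62/B + 2 = 2 + 62/B)
r(-70, -217)/(J(118) - (25018 + 16084)) = (-70 + 2*(-217))/((2 + 62/118) - (25018 + 16084)) = (-70 - 434)/((2 + 62*(1/118)) - 1*41102) = -504/((2 + 31/59) - 41102) = -504/(149/59 - 41102) = -504/(-2424869/59) = -504*(-59/2424869) = 29736/2424869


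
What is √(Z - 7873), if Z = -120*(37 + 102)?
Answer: I*√24553 ≈ 156.69*I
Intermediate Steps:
Z = -16680 (Z = -120*139 = -16680)
√(Z - 7873) = √(-16680 - 7873) = √(-24553) = I*√24553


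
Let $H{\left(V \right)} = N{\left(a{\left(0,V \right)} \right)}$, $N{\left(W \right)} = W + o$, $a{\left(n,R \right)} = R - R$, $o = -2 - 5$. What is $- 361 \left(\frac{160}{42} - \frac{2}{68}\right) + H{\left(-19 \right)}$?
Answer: $- \frac{979337}{714} \approx -1371.6$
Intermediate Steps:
$o = -7$ ($o = -2 - 5 = -7$)
$a{\left(n,R \right)} = 0$
$N{\left(W \right)} = -7 + W$ ($N{\left(W \right)} = W - 7 = -7 + W$)
$H{\left(V \right)} = -7$ ($H{\left(V \right)} = -7 + 0 = -7$)
$- 361 \left(\frac{160}{42} - \frac{2}{68}\right) + H{\left(-19 \right)} = - 361 \left(\frac{160}{42} - \frac{2}{68}\right) - 7 = - 361 \left(160 \cdot \frac{1}{42} - \frac{1}{34}\right) - 7 = - 361 \left(\frac{80}{21} - \frac{1}{34}\right) - 7 = \left(-361\right) \frac{2699}{714} - 7 = - \frac{974339}{714} - 7 = - \frac{979337}{714}$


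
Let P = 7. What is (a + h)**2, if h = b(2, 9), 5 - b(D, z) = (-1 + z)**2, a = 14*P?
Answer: 1521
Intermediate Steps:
a = 98 (a = 14*7 = 98)
b(D, z) = 5 - (-1 + z)**2
h = -59 (h = 5 - (-1 + 9)**2 = 5 - 1*8**2 = 5 - 1*64 = 5 - 64 = -59)
(a + h)**2 = (98 - 59)**2 = 39**2 = 1521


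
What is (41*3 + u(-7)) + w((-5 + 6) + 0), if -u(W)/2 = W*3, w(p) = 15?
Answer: 180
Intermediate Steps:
u(W) = -6*W (u(W) = -2*W*3 = -6*W)
(41*3 + u(-7)) + w((-5 + 6) + 0) = (41*3 - 6*(-7)) + 15 = (123 + 42) + 15 = 165 + 15 = 180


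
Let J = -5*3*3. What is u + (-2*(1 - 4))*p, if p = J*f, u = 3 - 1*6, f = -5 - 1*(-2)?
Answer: 807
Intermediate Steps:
f = -3 (f = -5 + 2 = -3)
u = -3 (u = 3 - 6 = -3)
J = -45 (J = -15*3 = -45)
p = 135 (p = -45*(-3) = 135)
u + (-2*(1 - 4))*p = -3 - 2*(1 - 4)*135 = -3 - 2*(-3)*135 = -3 + 6*135 = -3 + 810 = 807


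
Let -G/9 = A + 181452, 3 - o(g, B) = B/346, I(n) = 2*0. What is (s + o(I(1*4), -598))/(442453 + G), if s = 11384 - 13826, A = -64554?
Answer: 421648/105465817 ≈ 0.0039980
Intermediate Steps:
I(n) = 0
o(g, B) = 3 - B/346
s = -2442
G = -1052082 (G = -9*(-64554 + 181452) = -9*116898 = -1052082)
(s + o(I(1*4), -598))/(442453 + G) = (-2442 + (3 - 1/346*(-598)))/(442453 - 1052082) = (-2442 + (3 + 299/173))/(-609629) = (-2442 + 818/173)*(-1/609629) = -421648/173*(-1/609629) = 421648/105465817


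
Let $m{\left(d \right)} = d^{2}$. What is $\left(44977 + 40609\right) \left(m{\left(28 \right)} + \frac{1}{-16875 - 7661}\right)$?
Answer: $\frac{823175690839}{12268} \approx 6.7099 \cdot 10^{7}$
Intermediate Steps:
$\left(44977 + 40609\right) \left(m{\left(28 \right)} + \frac{1}{-16875 - 7661}\right) = \left(44977 + 40609\right) \left(28^{2} + \frac{1}{-16875 - 7661}\right) = 85586 \left(784 + \frac{1}{-24536}\right) = 85586 \left(784 - \frac{1}{24536}\right) = 85586 \cdot \frac{19236223}{24536} = \frac{823175690839}{12268}$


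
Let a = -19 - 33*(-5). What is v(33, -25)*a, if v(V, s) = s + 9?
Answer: -2336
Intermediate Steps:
v(V, s) = 9 + s
a = 146 (a = -19 + 165 = 146)
v(33, -25)*a = (9 - 25)*146 = -16*146 = -2336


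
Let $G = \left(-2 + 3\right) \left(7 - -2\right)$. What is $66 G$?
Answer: $594$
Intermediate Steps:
$G = 9$ ($G = 1 \left(7 + 2\right) = 1 \cdot 9 = 9$)
$66 G = 66 \cdot 9 = 594$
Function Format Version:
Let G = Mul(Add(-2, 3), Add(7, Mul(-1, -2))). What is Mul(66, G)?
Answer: 594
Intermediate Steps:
G = 9 (G = Mul(1, Add(7, 2)) = Mul(1, 9) = 9)
Mul(66, G) = Mul(66, 9) = 594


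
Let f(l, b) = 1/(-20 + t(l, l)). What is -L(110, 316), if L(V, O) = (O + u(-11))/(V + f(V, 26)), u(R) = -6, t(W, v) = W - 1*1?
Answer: -27590/9791 ≈ -2.8179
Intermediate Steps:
t(W, v) = -1 + W (t(W, v) = W - 1 = -1 + W)
f(l, b) = 1/(-21 + l) (f(l, b) = 1/(-20 + (-1 + l)) = 1/(-21 + l))
L(V, O) = (-6 + O)/(V + 1/(-21 + V)) (L(V, O) = (O - 6)/(V + 1/(-21 + V)) = (-6 + O)/(V + 1/(-21 + V)))
-L(110, 316) = -(-21 + 110)*(-6 + 316)/(1 + 110*(-21 + 110)) = -89*310/(1 + 110*89) = -89*310/(1 + 9790) = -89*310/9791 = -1*27590/9791 = -27590/9791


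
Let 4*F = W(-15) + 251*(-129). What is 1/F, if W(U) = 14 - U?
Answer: -2/16175 ≈ -0.00012365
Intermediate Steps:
F = -16175/2 (F = ((14 - 1*(-15)) + 251*(-129))/4 = ((14 + 15) - 32379)/4 = (29 - 32379)/4 = (¼)*(-32350) = -16175/2 ≈ -8087.5)
1/F = 1/(-16175/2) = -2/16175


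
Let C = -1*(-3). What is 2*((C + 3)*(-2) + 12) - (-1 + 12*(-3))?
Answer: 37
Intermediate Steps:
C = 3
2*((C + 3)*(-2) + 12) - (-1 + 12*(-3)) = 2*((3 + 3)*(-2) + 12) - (-1 + 12*(-3)) = 2*(6*(-2) + 12) - (-1 - 36) = 2*(-12 + 12) - 1*(-37) = 2*0 + 37 = 0 + 37 = 37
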